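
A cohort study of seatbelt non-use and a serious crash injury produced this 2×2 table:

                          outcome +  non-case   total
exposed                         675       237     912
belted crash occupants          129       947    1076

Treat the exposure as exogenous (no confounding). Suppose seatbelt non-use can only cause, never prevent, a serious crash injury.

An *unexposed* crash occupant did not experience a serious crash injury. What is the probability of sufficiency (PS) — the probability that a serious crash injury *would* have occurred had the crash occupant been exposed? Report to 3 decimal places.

PS ≈ 0.705

p₁ = P(outcome | exposed) = 675/912 = 0.74013
p₀ = P(outcome | unexposed) = 129/1076 = 0.11989
Under exogeneity and monotonicity, PS = (p₁ − p₀) / (1 − p₀).
PS = (0.74013 − 0.11989) / (1 − 0.11989) = 0.62024 / 0.88011 ≈ 0.7047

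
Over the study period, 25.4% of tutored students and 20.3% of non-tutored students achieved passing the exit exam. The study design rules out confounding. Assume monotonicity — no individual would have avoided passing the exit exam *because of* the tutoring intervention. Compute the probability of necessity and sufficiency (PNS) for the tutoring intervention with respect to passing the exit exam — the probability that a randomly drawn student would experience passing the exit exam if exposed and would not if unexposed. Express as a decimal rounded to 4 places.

PNS ≈ 0.0510

p₁ = 0.254, p₀ = 0.203.
Under exogeneity and monotonicity, PNS = p₁ − p₀.
PNS = 0.254 − 0.203 = 0.051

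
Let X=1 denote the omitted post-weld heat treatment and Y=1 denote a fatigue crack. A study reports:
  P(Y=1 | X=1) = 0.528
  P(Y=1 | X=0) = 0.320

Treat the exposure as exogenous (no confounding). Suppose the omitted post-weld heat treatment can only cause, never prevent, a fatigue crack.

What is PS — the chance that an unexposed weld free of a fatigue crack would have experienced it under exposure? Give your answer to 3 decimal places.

Let p₁ = 0.528, p₀ = 0.32.
Under exogeneity and monotonicity, PS = (p₁ − p₀) / (1 − p₀).
PS = (0.528 − 0.32) / (1 − 0.32) = 0.208 / 0.68 ≈ 0.3059

PS ≈ 0.306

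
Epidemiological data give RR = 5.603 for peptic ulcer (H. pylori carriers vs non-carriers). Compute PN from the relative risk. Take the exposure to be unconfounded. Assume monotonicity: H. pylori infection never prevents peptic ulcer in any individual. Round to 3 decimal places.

PN ≈ 0.822

Under exogeneity and monotonicity, PN = (RR − 1) / RR = 1 − 1/RR.
PN = (5.603 − 1) / 5.603 = 4.603 / 5.603 ≈ 0.8215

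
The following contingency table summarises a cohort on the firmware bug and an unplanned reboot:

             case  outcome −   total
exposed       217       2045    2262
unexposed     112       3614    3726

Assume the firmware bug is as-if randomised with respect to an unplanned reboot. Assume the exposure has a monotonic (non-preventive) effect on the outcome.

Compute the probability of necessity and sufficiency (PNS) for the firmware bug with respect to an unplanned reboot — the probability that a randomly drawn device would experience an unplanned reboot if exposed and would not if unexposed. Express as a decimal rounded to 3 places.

p₁ = P(outcome | exposed) = 217/2262 = 0.095933
p₀ = P(outcome | unexposed) = 112/3726 = 0.030059
Under exogeneity and monotonicity, PNS = p₁ − p₀.
PNS = 0.095933 − 0.030059 = 0.065874

PNS ≈ 0.066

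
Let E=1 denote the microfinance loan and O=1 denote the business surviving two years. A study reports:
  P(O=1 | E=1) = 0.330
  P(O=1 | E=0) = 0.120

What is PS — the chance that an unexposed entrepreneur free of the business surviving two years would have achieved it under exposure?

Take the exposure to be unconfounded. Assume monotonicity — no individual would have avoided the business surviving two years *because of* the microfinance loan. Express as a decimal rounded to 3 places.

PS ≈ 0.239

Let p₁ = 0.33, p₀ = 0.12.
Under exogeneity and monotonicity, PS = (p₁ − p₀) / (1 − p₀).
PS = (0.33 − 0.12) / (1 − 0.12) = 0.21 / 0.88 ≈ 0.2386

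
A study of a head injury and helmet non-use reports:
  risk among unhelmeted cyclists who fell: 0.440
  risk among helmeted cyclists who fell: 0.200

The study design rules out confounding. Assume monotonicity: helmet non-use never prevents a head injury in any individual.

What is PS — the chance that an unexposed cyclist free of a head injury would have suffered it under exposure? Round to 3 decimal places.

PS ≈ 0.300

Let p₁ = 0.44, p₀ = 0.2.
Under exogeneity and monotonicity, PS = (p₁ − p₀) / (1 − p₀).
PS = (0.44 − 0.2) / (1 − 0.2) = 0.24 / 0.8 ≈ 0.3000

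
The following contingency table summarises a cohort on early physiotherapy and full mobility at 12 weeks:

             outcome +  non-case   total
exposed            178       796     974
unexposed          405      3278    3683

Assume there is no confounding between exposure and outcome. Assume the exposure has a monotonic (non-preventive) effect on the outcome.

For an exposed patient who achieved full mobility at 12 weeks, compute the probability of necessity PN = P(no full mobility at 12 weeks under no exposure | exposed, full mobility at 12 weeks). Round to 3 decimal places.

PN ≈ 0.398

p₁ = P(outcome | exposed) = 178/974 = 0.18275
p₀ = P(outcome | unexposed) = 405/3683 = 0.10996
Under exogeneity and monotonicity, PN = (p₁ − p₀)/p₁.
PN = (0.18275 − 0.10996) / 0.18275 ≈ 0.3983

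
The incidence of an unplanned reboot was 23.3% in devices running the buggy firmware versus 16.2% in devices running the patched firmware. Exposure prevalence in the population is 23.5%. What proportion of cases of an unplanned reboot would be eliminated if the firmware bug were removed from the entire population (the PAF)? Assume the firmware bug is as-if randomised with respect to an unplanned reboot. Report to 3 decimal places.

PAF ≈ 0.093

p₁ = 0.233, p₀ = 0.162.
Overall risk P(Y=1) = π·p₁ + (1−π)·p₀ = 0.235×0.233 + 0.765×0.162 = 0.17869.
Under exogeneity, PAF = [P(Y=1) − p₀] / P(Y=1).
PAF = (0.17869 − 0.162) / 0.17869 ≈ 0.0934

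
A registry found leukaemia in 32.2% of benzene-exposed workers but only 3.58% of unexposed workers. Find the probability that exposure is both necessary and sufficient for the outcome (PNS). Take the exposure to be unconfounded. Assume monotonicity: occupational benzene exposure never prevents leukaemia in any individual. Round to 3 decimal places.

p₁ = 0.322, p₀ = 0.0358.
Under exogeneity and monotonicity, PNS = p₁ − p₀.
PNS = 0.322 − 0.0358 = 0.2862

PNS ≈ 0.286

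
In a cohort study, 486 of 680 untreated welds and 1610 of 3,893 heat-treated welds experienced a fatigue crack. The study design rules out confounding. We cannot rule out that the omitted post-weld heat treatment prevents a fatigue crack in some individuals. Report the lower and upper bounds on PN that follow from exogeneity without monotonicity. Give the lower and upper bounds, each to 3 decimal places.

0.421 ≤ PN ≤ 0.821

p₁ = P(outcome | exposed) = 486/680 = 0.71471
p₀ = P(outcome | unexposed) = 1610/3893 = 0.41356
Under exogeneity alone the bounds on PN are max{0,(p₁−p₀)/p₁} ≤ PN ≤ min{1,(1−p₀)/p₁}.
  lower = (p₁ − p₀)/p₁ = 0.30114 / 0.71471 ≈ 0.4214
  upper = min{1, (1 − p₀)/p₁} = 0.58644 / 0.71471 ≈ 0.8205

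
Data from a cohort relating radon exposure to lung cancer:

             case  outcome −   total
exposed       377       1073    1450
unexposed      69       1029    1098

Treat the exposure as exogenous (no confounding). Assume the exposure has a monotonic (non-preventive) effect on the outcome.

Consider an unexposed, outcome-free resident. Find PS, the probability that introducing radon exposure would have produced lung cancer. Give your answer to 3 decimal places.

PS ≈ 0.210

p₁ = P(outcome | exposed) = 377/1450 = 0.26
p₀ = P(outcome | unexposed) = 69/1098 = 0.062842
Under exogeneity and monotonicity, PS = (p₁ − p₀)/(1 − p₀).
PS = (0.26 − 0.062842) / 0.93716 ≈ 0.2104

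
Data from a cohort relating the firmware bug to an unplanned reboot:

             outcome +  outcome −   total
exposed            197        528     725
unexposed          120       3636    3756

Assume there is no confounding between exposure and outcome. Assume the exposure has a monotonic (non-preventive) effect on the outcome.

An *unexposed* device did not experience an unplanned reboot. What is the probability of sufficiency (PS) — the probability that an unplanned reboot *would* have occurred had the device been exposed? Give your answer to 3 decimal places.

PS ≈ 0.248

p₁ = P(outcome | exposed) = 197/725 = 0.27172
p₀ = P(outcome | unexposed) = 120/3756 = 0.031949
Under exogeneity and monotonicity, PS = (p₁ − p₀)/(1 − p₀).
PS = (0.27172 − 0.031949) / 0.96805 ≈ 0.2477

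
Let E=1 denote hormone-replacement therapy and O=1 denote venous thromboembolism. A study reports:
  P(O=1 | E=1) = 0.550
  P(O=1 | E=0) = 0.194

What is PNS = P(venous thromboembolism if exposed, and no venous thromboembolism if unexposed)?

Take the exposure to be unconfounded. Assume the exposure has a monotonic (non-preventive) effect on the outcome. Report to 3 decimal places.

PNS ≈ 0.356

Let p₁ = 0.55, p₀ = 0.194.
Under exogeneity and monotonicity, PNS = p₁ − p₀.
PNS = 0.55 − 0.194 = 0.356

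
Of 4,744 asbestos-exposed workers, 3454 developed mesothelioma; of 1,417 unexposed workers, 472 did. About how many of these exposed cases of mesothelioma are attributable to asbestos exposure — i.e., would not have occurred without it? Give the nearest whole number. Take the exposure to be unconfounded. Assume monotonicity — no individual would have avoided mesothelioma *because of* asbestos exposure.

p₁ = P(outcome | exposed) = 3454/4744 = 0.72808
p₀ = P(outcome | unexposed) = 472/1417 = 0.3331
PN = (p₁ − p₀)/p₁ = (0.72808 − 0.3331) / 0.72808 ≈ 0.54250.
Attributable cases ≈ PN × (exposed cases) = 0.54250 × 3454 ≈ 1873.78.

about 1874 cases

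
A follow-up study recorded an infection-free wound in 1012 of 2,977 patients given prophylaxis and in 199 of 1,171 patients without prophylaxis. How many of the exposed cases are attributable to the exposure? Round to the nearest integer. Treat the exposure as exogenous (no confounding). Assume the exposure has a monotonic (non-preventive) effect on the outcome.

p₁ = P(outcome | exposed) = 1012/2977 = 0.33994
p₀ = P(outcome | unexposed) = 199/1171 = 0.16994
PN = (p₁ − p₀)/p₁ = (0.33994 − 0.16994) / 0.33994 ≈ 0.50009.
Attributable cases ≈ PN × (exposed cases) = 0.50009 × 1012 ≈ 506.09.

about 506 cases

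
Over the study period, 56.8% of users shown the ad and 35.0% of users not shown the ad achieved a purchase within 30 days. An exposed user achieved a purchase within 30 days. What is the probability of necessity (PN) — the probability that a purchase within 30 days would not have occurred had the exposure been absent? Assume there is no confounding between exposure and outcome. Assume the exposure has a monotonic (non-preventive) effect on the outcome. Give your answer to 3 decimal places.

PN ≈ 0.384

p₁ = 0.568, p₀ = 0.35.
Under exogeneity and monotonicity, PN = (p₁ − p₀) / p₁.
PN = (0.568 − 0.35) / 0.568 = 0.218 / 0.568 ≈ 0.3838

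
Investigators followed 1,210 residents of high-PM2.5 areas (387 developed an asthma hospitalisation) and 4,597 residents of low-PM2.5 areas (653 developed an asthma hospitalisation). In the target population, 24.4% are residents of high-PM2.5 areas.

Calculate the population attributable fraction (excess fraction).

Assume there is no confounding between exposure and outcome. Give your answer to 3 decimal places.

PAF ≈ 0.234

p₁ = P(outcome | exposed) = 387/1210 = 0.31983
p₀ = P(outcome | unexposed) = 653/4597 = 0.14205
Overall risk P(Y=1) = π·p₁ + (1−π)·p₀ = 0.244×0.31983 + 0.756×0.14205 = 0.18543.
Under exogeneity, PAF = [P(Y=1) − p₀] / P(Y=1).
PAF = (0.18543 − 0.14205) / 0.18543 ≈ 0.2339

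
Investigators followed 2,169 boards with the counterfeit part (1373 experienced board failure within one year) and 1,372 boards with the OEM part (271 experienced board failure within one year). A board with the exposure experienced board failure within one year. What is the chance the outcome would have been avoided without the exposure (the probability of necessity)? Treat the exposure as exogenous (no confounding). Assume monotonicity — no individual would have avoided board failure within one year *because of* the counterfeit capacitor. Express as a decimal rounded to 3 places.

p₁ = P(outcome | exposed) = 1373/2169 = 0.63301
p₀ = P(outcome | unexposed) = 271/1372 = 0.19752
Under exogeneity and monotonicity, PN = (p₁ − p₀) / p₁.
PN = (0.63301 − 0.19752) / 0.63301 = 0.43549 / 0.63301 ≈ 0.6880

PN ≈ 0.688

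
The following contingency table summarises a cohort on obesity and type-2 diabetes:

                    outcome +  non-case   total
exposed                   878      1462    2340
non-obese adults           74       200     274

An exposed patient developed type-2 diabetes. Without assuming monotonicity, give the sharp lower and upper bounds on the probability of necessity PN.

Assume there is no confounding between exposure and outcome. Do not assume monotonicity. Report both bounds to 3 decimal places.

p₁ = P(outcome | exposed) = 878/2340 = 0.37521
p₀ = P(outcome | unexposed) = 74/274 = 0.27007
Under exogeneity alone the bounds on PN are max{0,(p₁−p₀)/p₁} ≤ PN ≤ min{1,(1−p₀)/p₁}.
  lower = (p₁ − p₀)/p₁ = 0.10514 / 0.37521 ≈ 0.2802
  upper = min{1, (1 − p₀)/p₁} = 0.72993 / 0.37521 ≈ 1.9454 → capped at 1

0.280 ≤ PN ≤ 1.000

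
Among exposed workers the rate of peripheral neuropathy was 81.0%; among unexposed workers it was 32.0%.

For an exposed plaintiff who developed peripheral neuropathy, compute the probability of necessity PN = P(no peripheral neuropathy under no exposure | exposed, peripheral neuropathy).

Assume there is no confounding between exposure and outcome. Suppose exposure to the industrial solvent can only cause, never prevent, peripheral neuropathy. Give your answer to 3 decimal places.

p₁ = 0.81, p₀ = 0.32.
Under exogeneity and monotonicity, PN = (p₁ − p₀) / p₁.
PN = (0.81 − 0.32) / 0.81 = 0.49 / 0.81 ≈ 0.6049

PN ≈ 0.605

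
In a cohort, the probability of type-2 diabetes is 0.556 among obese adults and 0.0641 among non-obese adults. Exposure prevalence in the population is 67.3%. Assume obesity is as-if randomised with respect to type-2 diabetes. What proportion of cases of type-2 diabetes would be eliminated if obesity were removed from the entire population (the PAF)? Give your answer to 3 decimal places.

Let p₁ = 0.556, p₀ = 0.0641.
Overall risk P(Y=1) = π·p₁ + (1−π)·p₀ = 0.673×0.556 + 0.327×0.0641 = 0.39515.
Under exogeneity, PAF = [P(Y=1) − p₀] / P(Y=1).
PAF = (0.39515 − 0.0641) / 0.39515 ≈ 0.8378

PAF ≈ 0.838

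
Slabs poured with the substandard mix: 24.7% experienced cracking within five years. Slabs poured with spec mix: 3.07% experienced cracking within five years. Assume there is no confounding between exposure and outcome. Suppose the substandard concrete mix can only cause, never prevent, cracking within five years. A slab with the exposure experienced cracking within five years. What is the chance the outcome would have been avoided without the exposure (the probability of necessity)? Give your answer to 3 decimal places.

PN ≈ 0.876

p₁ = 0.247, p₀ = 0.0307.
Under exogeneity and monotonicity, PN = (p₁ − p₀) / p₁.
PN = (0.247 − 0.0307) / 0.247 = 0.2163 / 0.247 ≈ 0.8757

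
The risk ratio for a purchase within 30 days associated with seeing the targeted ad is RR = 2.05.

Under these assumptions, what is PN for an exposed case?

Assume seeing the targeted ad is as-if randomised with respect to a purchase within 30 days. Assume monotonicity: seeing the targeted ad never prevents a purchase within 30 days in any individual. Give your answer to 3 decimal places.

PN ≈ 0.512

Under exogeneity and monotonicity, PN = (RR − 1) / RR = 1 − 1/RR.
PN = (2.05 − 1) / 2.05 = 1.05 / 2.05 ≈ 0.5122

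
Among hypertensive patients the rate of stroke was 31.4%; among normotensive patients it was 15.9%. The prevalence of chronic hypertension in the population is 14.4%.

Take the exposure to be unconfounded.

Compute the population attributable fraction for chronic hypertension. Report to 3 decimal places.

p₁ = 0.314, p₀ = 0.159.
Overall risk P(Y=1) = π·p₁ + (1−π)·p₀ = 0.144×0.314 + 0.856×0.159 = 0.18132.
Under exogeneity, PAF = [P(Y=1) − p₀] / P(Y=1).
PAF = (0.18132 − 0.159) / 0.18132 ≈ 0.1231

PAF ≈ 0.123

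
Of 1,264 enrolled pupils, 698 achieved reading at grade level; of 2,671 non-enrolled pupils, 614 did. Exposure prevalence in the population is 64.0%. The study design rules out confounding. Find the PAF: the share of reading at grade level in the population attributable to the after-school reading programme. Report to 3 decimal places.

PAF ≈ 0.473

p₁ = P(outcome | exposed) = 698/1264 = 0.55222
p₀ = P(outcome | unexposed) = 614/2671 = 0.22988
Overall risk P(Y=1) = π·p₁ + (1−π)·p₀ = 0.64×0.55222 + 0.36×0.22988 = 0.43617.
Under exogeneity, PAF = [P(Y=1) − p₀] / P(Y=1).
PAF = (0.43617 − 0.22988) / 0.43617 ≈ 0.4730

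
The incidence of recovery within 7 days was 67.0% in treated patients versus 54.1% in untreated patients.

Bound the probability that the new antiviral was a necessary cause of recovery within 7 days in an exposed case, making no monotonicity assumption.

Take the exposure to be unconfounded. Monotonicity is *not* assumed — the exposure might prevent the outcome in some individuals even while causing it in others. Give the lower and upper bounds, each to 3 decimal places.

p₁ = 0.67, p₀ = 0.541.
Under exogeneity alone the bounds on PN are max{0,(p₁−p₀)/p₁} ≤ PN ≤ min{1,(1−p₀)/p₁}.
  lower = (p₁ − p₀)/p₁ = 0.129 / 0.67 ≈ 0.1925
  upper = min{1, (1 − p₀)/p₁} = 0.459 / 0.67 ≈ 0.6851

0.193 ≤ PN ≤ 0.685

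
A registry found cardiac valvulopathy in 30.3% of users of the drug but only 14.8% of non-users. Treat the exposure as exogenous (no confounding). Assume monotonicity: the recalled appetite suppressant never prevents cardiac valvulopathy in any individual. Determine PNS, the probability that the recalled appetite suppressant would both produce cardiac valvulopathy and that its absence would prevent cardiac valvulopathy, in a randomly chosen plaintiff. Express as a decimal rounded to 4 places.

p₁ = 0.303, p₀ = 0.148.
Under exogeneity and monotonicity, PNS = p₁ − p₀.
PNS = 0.303 − 0.148 = 0.155

PNS ≈ 0.1550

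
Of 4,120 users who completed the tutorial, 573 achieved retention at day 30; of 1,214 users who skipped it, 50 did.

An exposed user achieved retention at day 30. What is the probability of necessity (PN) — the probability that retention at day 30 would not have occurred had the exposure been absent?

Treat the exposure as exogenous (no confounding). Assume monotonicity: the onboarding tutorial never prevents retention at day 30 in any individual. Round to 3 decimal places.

p₁ = P(outcome | exposed) = 573/4120 = 0.13908
p₀ = P(outcome | unexposed) = 50/1214 = 0.041186
Under exogeneity and monotonicity, PN = (p₁ − p₀) / p₁.
PN = (0.13908 − 0.041186) / 0.13908 = 0.097892 / 0.13908 ≈ 0.7039

PN ≈ 0.704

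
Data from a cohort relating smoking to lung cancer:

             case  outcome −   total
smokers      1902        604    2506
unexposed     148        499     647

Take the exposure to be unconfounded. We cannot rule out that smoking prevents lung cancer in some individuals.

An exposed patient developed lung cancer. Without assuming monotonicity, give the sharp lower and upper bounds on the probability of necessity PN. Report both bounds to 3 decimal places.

p₁ = P(outcome | exposed) = 1902/2506 = 0.75898
p₀ = P(outcome | unexposed) = 148/647 = 0.22875
Under exogeneity alone the bounds on PN are max{0,(p₁−p₀)/p₁} ≤ PN ≤ min{1,(1−p₀)/p₁}.
  lower = (p₁ − p₀)/p₁ = 0.53023 / 0.75898 ≈ 0.6986
  upper = min{1, (1 − p₀)/p₁} = 0.77125 / 0.75898 ≈ 1.0162 → capped at 1

0.699 ≤ PN ≤ 1.000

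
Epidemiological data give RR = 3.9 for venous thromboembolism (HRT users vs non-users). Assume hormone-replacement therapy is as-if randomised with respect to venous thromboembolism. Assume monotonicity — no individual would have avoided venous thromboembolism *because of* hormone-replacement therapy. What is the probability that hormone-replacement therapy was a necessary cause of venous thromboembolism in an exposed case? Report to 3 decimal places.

Under exogeneity and monotonicity, PN = (RR − 1) / RR = 1 − 1/RR.
PN = (3.9 − 1) / 3.9 = 2.9 / 3.9 ≈ 0.7436

PN ≈ 0.744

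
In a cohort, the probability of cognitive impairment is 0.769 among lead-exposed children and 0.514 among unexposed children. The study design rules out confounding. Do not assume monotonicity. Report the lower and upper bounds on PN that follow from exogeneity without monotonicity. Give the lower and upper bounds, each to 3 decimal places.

Let p₁ = 0.769, p₀ = 0.514.
Under exogeneity alone the bounds on PN are max{0,(p₁−p₀)/p₁} ≤ PN ≤ min{1,(1−p₀)/p₁}.
  lower = (p₁ − p₀)/p₁ = 0.255 / 0.769 ≈ 0.3316
  upper = min{1, (1 − p₀)/p₁} = 0.486 / 0.769 ≈ 0.6320

0.332 ≤ PN ≤ 0.632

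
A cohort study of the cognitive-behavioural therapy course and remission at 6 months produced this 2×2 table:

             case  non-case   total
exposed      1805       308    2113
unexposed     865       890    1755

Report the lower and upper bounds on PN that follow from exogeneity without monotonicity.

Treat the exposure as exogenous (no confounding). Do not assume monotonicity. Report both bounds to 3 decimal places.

0.423 ≤ PN ≤ 0.594

p₁ = P(outcome | exposed) = 1805/2113 = 0.85424
p₀ = P(outcome | unexposed) = 865/1755 = 0.49288
Under exogeneity alone the bounds on PN are max{0,(p₁−p₀)/p₁} ≤ PN ≤ min{1,(1−p₀)/p₁}.
  lower = (p₁ − p₀)/p₁ = 0.36136 / 0.85424 ≈ 0.4230
  upper = min{1, (1 − p₀)/p₁} = 0.50712 / 0.85424 ≈ 0.5937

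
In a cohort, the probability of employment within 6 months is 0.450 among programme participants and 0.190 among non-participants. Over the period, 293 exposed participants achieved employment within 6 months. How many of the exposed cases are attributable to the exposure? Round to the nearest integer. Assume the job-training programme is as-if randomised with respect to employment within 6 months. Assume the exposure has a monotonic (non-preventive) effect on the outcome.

about 169 cases

Let p₁ = 0.45, p₀ = 0.19.
PN = (p₁ − p₀)/p₁ = (0.45 − 0.19) / 0.45 ≈ 0.57778.
Attributable cases ≈ PN × (exposed cases) = 0.57778 × 293 ≈ 169.29.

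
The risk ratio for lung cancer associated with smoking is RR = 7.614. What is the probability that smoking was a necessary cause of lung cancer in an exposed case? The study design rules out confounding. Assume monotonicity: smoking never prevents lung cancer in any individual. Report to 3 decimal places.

PN ≈ 0.869

Under exogeneity and monotonicity, PN = (RR − 1) / RR = 1 − 1/RR.
PN = (7.614 − 1) / 7.614 = 6.614 / 7.614 ≈ 0.8687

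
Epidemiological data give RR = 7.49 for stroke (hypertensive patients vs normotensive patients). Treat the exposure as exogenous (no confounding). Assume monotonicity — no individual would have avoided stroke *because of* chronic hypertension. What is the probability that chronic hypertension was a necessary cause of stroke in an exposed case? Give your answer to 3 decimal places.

Under exogeneity and monotonicity, PN = (RR − 1) / RR = 1 − 1/RR.
PN = (7.49 − 1) / 7.49 = 6.49 / 7.49 ≈ 0.8665

PN ≈ 0.866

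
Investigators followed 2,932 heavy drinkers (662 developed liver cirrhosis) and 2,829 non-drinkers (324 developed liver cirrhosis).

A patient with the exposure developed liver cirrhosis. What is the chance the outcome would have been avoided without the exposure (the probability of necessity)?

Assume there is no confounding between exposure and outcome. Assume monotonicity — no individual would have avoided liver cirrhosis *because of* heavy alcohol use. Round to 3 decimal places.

p₁ = P(outcome | exposed) = 662/2932 = 0.22578
p₀ = P(outcome | unexposed) = 324/2829 = 0.11453
Under exogeneity and monotonicity, PN = (p₁ − p₀) / p₁.
PN = (0.22578 − 0.11453) / 0.22578 = 0.11126 / 0.22578 ≈ 0.4928

PN ≈ 0.493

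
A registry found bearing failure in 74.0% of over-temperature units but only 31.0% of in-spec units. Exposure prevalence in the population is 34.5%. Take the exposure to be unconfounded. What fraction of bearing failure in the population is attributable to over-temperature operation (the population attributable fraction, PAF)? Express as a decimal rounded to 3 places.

p₁ = 0.74, p₀ = 0.31.
Overall risk P(Y=1) = π·p₁ + (1−π)·p₀ = 0.345×0.74 + 0.655×0.31 = 0.45835.
Under exogeneity, PAF = [P(Y=1) − p₀] / P(Y=1).
PAF = (0.45835 − 0.31) / 0.45835 ≈ 0.3237

PAF ≈ 0.324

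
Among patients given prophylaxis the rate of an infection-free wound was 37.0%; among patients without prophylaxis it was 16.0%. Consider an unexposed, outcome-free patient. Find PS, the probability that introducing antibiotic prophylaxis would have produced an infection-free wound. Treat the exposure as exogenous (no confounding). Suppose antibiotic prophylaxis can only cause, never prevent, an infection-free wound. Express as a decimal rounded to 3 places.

PS ≈ 0.250

p₁ = 0.37, p₀ = 0.16.
Under exogeneity and monotonicity, PS = (p₁ − p₀) / (1 − p₀).
PS = (0.37 − 0.16) / (1 − 0.16) = 0.21 / 0.84 ≈ 0.2500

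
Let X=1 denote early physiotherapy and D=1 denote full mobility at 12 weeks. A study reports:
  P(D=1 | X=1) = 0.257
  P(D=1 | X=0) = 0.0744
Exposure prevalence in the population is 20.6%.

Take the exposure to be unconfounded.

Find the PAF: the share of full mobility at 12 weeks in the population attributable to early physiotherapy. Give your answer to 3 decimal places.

Let p₁ = 0.257, p₀ = 0.0744.
Overall risk P(Y=1) = π·p₁ + (1−π)·p₀ = 0.206×0.257 + 0.794×0.0744 = 0.11202.
Under exogeneity, PAF = [P(Y=1) − p₀] / P(Y=1).
PAF = (0.11202 − 0.0744) / 0.11202 ≈ 0.3358

PAF ≈ 0.336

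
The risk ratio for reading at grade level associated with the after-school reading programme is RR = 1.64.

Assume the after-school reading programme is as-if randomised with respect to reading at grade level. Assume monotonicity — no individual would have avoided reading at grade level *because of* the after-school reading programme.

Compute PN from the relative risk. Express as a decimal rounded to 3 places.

PN ≈ 0.390

Under exogeneity and monotonicity, PN = (RR − 1) / RR = 1 − 1/RR.
PN = (1.64 − 1) / 1.64 = 0.64 / 1.64 ≈ 0.3902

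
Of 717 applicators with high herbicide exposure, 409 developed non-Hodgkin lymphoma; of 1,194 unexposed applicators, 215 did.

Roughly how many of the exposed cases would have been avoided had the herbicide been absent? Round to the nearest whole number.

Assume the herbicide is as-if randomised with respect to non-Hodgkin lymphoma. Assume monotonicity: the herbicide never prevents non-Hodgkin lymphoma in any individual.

p₁ = P(outcome | exposed) = 409/717 = 0.57043
p₀ = P(outcome | unexposed) = 215/1194 = 0.18007
PN = (p₁ − p₀)/p₁ = (0.57043 − 0.18007) / 0.57043 ≈ 0.68433.
Attributable cases ≈ PN × (exposed cases) = 0.68433 × 409 ≈ 279.89.

about 280 cases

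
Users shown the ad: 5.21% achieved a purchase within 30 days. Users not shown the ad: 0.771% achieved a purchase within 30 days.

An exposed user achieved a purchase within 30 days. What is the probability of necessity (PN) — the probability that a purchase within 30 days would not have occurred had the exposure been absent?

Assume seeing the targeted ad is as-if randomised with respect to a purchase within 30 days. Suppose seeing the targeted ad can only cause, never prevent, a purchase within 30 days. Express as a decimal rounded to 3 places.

p₁ = 0.0521, p₀ = 0.00771.
Under exogeneity and monotonicity, PN = (p₁ − p₀) / p₁.
PN = (0.0521 − 0.00771) / 0.0521 = 0.04439 / 0.0521 ≈ 0.8520

PN ≈ 0.852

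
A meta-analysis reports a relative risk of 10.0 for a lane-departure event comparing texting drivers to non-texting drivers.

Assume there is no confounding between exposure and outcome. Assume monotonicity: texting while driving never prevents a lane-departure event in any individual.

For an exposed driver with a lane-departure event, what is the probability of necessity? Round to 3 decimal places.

PN ≈ 0.900

Under exogeneity and monotonicity, PN = (RR − 1) / RR = 1 − 1/RR.
PN = (10.0 − 1) / 10.0 = 9 / 10.0 ≈ 0.9000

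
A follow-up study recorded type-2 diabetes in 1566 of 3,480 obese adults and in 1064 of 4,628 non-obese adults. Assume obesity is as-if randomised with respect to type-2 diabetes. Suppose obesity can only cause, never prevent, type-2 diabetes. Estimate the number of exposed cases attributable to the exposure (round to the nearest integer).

about 766 cases

p₁ = P(outcome | exposed) = 1566/3480 = 0.45
p₀ = P(outcome | unexposed) = 1064/4628 = 0.2299
PN = (p₁ − p₀)/p₁ = (0.45 − 0.2299) / 0.45 ≈ 0.48910.
Attributable cases ≈ PN × (exposed cases) = 0.48910 × 1566 ≈ 765.93.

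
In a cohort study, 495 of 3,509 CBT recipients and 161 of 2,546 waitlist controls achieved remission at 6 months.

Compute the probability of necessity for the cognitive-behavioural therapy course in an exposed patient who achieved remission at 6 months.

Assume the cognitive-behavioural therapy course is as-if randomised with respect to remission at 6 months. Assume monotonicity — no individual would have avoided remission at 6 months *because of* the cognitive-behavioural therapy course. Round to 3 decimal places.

p₁ = P(outcome | exposed) = 495/3509 = 0.14107
p₀ = P(outcome | unexposed) = 161/2546 = 0.063236
Under exogeneity and monotonicity, PN = (p₁ − p₀) / p₁.
PN = (0.14107 − 0.063236) / 0.14107 = 0.077829 / 0.14107 ≈ 0.5517

PN ≈ 0.552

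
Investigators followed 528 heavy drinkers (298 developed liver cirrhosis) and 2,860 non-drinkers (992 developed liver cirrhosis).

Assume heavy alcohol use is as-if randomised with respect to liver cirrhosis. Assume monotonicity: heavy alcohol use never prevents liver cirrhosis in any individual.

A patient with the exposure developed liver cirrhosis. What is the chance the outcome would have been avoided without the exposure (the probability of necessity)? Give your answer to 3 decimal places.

p₁ = P(outcome | exposed) = 298/528 = 0.56439
p₀ = P(outcome | unexposed) = 992/2860 = 0.34685
Under exogeneity and monotonicity, PN = (p₁ − p₀) / p₁.
PN = (0.56439 − 0.34685) / 0.56439 = 0.21754 / 0.56439 ≈ 0.3854

PN ≈ 0.385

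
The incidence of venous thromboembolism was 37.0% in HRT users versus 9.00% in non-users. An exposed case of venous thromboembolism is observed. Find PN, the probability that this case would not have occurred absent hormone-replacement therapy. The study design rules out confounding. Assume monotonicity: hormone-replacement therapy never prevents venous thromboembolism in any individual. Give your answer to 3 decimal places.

PN ≈ 0.757

p₁ = 0.37, p₀ = 0.09.
Under exogeneity and monotonicity, PN = (p₁ − p₀) / p₁.
PN = (0.37 − 0.09) / 0.37 = 0.28 / 0.37 ≈ 0.7568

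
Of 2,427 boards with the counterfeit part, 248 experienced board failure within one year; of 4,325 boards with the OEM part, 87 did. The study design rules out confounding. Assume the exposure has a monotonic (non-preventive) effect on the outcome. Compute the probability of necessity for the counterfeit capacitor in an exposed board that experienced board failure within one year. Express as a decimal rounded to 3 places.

PN ≈ 0.803

p₁ = P(outcome | exposed) = 248/2427 = 0.10218
p₀ = P(outcome | unexposed) = 87/4325 = 0.020116
Under exogeneity and monotonicity, PN = (p₁ − p₀) / p₁.
PN = (0.10218 − 0.020116) / 0.10218 = 0.082068 / 0.10218 ≈ 0.8031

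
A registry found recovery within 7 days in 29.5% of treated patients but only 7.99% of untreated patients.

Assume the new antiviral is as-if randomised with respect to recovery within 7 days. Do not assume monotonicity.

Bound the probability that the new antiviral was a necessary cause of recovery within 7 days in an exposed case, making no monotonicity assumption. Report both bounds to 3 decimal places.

0.729 ≤ PN ≤ 1.000

p₁ = 0.295, p₀ = 0.0799.
Under exogeneity alone the bounds on PN are max{0,(p₁−p₀)/p₁} ≤ PN ≤ min{1,(1−p₀)/p₁}.
  lower = (p₁ − p₀)/p₁ = 0.2151 / 0.295 ≈ 0.7292
  upper = min{1, (1 − p₀)/p₁} = 0.9201 / 0.295 ≈ 3.1190 → capped at 1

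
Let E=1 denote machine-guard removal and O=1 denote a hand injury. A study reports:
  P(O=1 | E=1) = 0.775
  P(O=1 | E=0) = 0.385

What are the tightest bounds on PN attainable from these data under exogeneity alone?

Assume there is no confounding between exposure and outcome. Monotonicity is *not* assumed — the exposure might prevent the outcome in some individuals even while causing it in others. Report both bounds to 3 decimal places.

0.503 ≤ PN ≤ 0.794

Let p₁ = 0.775, p₀ = 0.385.
Under exogeneity alone the bounds on PN are max{0,(p₁−p₀)/p₁} ≤ PN ≤ min{1,(1−p₀)/p₁}.
  lower = (p₁ − p₀)/p₁ = 0.39 / 0.775 ≈ 0.5032
  upper = min{1, (1 − p₀)/p₁} = 0.615 / 0.775 ≈ 0.7935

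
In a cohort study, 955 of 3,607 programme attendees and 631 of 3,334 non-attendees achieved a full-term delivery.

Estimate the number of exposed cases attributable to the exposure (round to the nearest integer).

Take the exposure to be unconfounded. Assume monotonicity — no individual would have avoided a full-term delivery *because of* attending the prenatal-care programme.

about 272 cases

p₁ = P(outcome | exposed) = 955/3607 = 0.26476
p₀ = P(outcome | unexposed) = 631/3334 = 0.18926
PN = (p₁ − p₀)/p₁ = (0.26476 − 0.18926) / 0.26476 ≈ 0.28516.
Attributable cases ≈ PN × (exposed cases) = 0.28516 × 955 ≈ 272.33.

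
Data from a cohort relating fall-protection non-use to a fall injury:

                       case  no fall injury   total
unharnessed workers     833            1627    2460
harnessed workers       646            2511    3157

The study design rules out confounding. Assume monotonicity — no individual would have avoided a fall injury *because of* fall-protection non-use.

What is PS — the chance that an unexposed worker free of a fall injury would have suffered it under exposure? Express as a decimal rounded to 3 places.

p₁ = P(outcome | exposed) = 833/2460 = 0.33862
p₀ = P(outcome | unexposed) = 646/3157 = 0.20462
Under exogeneity and monotonicity, PS = (p₁ − p₀) / (1 − p₀).
PS = (0.33862 − 0.20462) / (1 − 0.20462) = 0.13399 / 0.79538 ≈ 0.1685

PS ≈ 0.168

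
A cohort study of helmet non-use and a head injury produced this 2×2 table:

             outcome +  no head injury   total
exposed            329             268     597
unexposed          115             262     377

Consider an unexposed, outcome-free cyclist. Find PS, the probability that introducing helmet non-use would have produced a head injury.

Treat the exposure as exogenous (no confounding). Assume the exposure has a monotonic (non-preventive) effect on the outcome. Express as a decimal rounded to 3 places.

PS ≈ 0.354

p₁ = P(outcome | exposed) = 329/597 = 0.55109
p₀ = P(outcome | unexposed) = 115/377 = 0.30504
Under exogeneity and monotonicity, PS = (p₁ − p₀) / (1 − p₀).
PS = (0.55109 − 0.30504) / (1 − 0.30504) = 0.24605 / 0.69496 ≈ 0.3540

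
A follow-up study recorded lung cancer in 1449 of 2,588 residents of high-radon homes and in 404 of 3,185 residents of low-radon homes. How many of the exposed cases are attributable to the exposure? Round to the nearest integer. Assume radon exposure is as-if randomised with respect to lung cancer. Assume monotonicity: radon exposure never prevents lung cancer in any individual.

about 1121 cases

p₁ = P(outcome | exposed) = 1449/2588 = 0.55989
p₀ = P(outcome | unexposed) = 404/3185 = 0.12684
PN = (p₁ − p₀)/p₁ = (0.55989 − 0.12684) / 0.55989 ≈ 0.77345.
Attributable cases ≈ PN × (exposed cases) = 0.77345 × 1449 ≈ 1120.73.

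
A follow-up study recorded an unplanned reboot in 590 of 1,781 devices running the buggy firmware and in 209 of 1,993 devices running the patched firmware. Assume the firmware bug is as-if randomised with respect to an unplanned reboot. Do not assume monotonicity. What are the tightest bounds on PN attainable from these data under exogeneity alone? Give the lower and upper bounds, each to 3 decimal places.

0.683 ≤ PN ≤ 1.000

p₁ = P(outcome | exposed) = 590/1781 = 0.33127
p₀ = P(outcome | unexposed) = 209/1993 = 0.10487
Under exogeneity alone the bounds on PN are max{0,(p₁−p₀)/p₁} ≤ PN ≤ min{1,(1−p₀)/p₁}.
  lower = (p₁ − p₀)/p₁ = 0.22641 / 0.33127 ≈ 0.6834
  upper = min{1, (1 − p₀)/p₁} = 0.89513 / 0.33127 ≈ 2.7021 → capped at 1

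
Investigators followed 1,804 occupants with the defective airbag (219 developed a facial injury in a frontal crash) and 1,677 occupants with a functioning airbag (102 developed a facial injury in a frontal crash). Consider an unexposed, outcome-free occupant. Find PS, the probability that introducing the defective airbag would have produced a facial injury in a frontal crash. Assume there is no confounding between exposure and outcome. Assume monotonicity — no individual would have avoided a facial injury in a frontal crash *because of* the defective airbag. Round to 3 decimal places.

p₁ = P(outcome | exposed) = 219/1804 = 0.1214
p₀ = P(outcome | unexposed) = 102/1677 = 0.060823
Under exogeneity and monotonicity, PS = (p₁ − p₀) / (1 − p₀).
PS = (0.1214 − 0.060823) / (1 − 0.060823) = 0.060574 / 0.93918 ≈ 0.0645

PS ≈ 0.064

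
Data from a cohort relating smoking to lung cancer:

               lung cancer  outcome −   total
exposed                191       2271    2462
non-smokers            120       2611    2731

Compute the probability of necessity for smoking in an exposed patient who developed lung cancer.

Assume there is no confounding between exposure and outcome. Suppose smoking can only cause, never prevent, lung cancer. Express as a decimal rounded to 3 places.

PN ≈ 0.434

p₁ = P(outcome | exposed) = 191/2462 = 0.077579
p₀ = P(outcome | unexposed) = 120/2731 = 0.04394
Under exogeneity and monotonicity, PN = (p₁ − p₀)/p₁.
PN = (0.077579 − 0.04394) / 0.077579 ≈ 0.4336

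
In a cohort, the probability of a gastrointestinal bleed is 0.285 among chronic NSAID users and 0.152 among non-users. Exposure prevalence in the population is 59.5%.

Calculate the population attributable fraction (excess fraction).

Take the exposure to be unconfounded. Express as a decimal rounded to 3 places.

Let p₁ = 0.285, p₀ = 0.152.
Overall risk P(Y=1) = π·p₁ + (1−π)·p₀ = 0.595×0.285 + 0.405×0.152 = 0.23113.
Under exogeneity, PAF = [P(Y=1) − p₀] / P(Y=1).
PAF = (0.23113 − 0.152) / 0.23113 ≈ 0.3424

PAF ≈ 0.342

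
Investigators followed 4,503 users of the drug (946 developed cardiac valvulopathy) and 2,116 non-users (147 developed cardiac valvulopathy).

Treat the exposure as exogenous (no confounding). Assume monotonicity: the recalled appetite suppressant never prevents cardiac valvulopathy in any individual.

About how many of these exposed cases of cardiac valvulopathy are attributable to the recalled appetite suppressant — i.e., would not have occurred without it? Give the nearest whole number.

p₁ = P(outcome | exposed) = 946/4503 = 0.21008
p₀ = P(outcome | unexposed) = 147/2116 = 0.069471
PN = (p₁ − p₀)/p₁ = (0.21008 − 0.069471) / 0.21008 ≈ 0.66932.
Attributable cases ≈ PN × (exposed cases) = 0.66932 × 946 ≈ 633.17.

about 633 cases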